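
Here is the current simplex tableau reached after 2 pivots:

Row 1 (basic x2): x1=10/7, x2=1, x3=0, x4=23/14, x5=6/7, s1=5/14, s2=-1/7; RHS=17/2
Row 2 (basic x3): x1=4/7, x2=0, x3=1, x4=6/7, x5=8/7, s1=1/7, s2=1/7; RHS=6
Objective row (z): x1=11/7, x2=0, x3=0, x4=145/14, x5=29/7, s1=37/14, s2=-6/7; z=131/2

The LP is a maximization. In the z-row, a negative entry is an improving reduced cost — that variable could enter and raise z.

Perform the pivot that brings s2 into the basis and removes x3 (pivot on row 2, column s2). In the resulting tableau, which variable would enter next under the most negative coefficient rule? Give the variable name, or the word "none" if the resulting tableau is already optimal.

Pivot element 1/7. New z-row = old z-row − (-6/7)·(row 2/(1/7)).
Updated z-row coefficients: x1: 5, x2: 0, x3: 6, x4: 31/2, x5: 11, s1: 7/2, s2: 0.
No coefficient is strictly negative; the tableau after this pivot is optimal.

none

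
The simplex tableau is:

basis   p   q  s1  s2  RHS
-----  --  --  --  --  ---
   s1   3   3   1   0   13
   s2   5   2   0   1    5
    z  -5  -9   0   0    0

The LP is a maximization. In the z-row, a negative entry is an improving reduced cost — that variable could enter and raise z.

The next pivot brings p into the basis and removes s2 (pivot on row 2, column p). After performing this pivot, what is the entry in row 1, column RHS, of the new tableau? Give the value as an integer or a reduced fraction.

10

Pivot element is row 2, column p: 5.
Normalize row 2: new (row 2, RHS) = 5/5 = 1.
row 1 ← row 1 − 3·(new row 2): 13 − 3·1 = 10.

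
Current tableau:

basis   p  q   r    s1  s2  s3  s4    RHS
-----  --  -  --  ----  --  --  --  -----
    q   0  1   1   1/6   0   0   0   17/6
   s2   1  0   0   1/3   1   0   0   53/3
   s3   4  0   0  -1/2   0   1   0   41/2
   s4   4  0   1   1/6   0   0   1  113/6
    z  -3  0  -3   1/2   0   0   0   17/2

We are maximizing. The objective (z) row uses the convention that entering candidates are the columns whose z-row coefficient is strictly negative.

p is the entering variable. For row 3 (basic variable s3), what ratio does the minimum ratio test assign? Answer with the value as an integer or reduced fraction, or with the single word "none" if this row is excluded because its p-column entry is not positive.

Ratio = RHS / (p entry) = (41/2) / 4 = 41/8.

41/8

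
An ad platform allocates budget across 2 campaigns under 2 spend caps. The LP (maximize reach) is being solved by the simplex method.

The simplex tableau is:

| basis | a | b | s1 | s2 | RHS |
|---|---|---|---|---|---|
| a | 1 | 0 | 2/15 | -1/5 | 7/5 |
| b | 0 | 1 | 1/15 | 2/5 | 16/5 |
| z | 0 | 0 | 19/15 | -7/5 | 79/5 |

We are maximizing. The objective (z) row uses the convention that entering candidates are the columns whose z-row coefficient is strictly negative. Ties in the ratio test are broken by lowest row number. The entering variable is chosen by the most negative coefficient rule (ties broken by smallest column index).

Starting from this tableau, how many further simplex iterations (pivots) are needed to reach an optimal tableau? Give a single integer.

1

pivot: s2 in, b out → z = 27
No improving column remains; optimal.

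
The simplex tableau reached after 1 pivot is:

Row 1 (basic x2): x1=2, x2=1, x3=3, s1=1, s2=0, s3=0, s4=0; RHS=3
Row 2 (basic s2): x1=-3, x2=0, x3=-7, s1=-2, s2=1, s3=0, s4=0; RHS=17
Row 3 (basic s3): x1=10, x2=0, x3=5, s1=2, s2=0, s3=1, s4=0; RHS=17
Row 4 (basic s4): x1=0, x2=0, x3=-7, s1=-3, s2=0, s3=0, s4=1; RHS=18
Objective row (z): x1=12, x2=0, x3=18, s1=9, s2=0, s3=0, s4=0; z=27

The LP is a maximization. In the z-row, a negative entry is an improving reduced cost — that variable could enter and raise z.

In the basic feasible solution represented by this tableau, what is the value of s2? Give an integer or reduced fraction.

17

s2 is basic (row 2); its value is the RHS of that row: 17.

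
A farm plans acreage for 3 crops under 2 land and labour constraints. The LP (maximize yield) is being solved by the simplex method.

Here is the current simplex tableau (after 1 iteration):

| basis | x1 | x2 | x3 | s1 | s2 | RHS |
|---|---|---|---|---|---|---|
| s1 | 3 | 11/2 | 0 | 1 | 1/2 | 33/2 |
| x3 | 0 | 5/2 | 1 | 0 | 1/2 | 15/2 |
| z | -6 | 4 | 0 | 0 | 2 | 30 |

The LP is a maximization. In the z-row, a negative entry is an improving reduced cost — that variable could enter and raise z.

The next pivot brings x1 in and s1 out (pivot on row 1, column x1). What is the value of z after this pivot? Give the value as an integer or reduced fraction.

63

Minimum ratio for x1: (33/2)/3 = 11/2.
z changes by −(z-row coeff of x1)·ratio = −(-6)·(11/2) = 33.
New z = 30 + 33 = 63.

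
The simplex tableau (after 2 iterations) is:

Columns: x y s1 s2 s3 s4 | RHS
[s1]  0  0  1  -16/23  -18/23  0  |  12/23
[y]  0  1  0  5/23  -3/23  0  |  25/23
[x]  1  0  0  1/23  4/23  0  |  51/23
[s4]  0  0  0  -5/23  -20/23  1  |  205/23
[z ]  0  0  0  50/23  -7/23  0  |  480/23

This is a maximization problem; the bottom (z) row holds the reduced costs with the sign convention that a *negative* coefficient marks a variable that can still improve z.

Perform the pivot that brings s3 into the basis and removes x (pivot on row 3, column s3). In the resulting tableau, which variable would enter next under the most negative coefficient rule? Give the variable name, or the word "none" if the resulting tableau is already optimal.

Pivot element 4/23. New z-row = old z-row − (-7/23)·(row 3/(4/23)).
Updated z-row coefficients: x: 7/4, y: 0, s1: 0, s2: 9/4, s3: 0, s4: 0.
No coefficient is strictly negative; the tableau after this pivot is optimal.

none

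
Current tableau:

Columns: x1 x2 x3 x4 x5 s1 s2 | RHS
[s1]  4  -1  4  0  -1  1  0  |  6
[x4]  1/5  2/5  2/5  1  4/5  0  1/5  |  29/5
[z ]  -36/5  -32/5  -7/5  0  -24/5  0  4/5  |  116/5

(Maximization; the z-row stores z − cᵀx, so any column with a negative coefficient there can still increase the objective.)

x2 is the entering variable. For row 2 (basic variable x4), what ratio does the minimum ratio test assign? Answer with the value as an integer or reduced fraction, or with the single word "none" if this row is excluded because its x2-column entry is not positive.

Ratio = RHS / (x2 entry) = (29/5) / (2/5) = 29/2.

29/2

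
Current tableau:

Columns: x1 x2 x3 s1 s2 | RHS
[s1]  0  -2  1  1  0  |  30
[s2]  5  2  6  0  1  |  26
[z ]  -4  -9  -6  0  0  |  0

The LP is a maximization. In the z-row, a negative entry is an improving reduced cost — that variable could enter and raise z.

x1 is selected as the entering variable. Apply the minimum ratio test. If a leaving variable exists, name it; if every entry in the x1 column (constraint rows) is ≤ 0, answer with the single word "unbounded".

s2

Ratios: row 1 (s1): entry 0 ≤ 0, skip; row 2 (s2): 26/5 = 26/5.
Minimum ratio is in the s2 row, so s2 leaves.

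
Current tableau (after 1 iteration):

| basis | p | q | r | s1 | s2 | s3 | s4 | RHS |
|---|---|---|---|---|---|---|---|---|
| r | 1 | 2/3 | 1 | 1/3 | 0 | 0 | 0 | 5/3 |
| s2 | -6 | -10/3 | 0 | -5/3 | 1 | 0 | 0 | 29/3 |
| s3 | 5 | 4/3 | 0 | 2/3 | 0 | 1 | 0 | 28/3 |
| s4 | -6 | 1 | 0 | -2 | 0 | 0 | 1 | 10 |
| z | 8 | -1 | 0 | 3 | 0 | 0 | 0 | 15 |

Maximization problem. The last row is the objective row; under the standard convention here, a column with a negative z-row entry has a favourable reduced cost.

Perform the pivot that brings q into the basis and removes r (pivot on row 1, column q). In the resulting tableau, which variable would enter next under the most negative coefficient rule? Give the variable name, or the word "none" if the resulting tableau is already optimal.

none

Pivot element 2/3. New z-row = old z-row − (-1)·(row 1/(2/3)).
Updated z-row coefficients: p: 19/2, q: 0, r: 3/2, s1: 7/2, s2: 0, s3: 0, s4: 0.
No coefficient is strictly negative; the tableau after this pivot is optimal.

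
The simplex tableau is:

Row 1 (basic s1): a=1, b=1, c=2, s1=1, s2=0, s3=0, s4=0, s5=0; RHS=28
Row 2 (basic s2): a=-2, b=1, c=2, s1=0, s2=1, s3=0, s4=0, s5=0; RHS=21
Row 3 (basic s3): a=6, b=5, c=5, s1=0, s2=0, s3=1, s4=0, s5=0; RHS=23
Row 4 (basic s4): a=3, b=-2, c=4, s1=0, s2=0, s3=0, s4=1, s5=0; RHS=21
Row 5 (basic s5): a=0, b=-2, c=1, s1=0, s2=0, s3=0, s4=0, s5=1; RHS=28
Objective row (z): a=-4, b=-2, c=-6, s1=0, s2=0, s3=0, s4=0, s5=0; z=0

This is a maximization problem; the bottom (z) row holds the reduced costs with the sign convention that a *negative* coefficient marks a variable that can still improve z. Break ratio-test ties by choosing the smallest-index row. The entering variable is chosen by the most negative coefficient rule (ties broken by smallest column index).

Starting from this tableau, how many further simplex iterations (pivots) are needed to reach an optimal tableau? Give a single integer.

1

pivot: c in, s3 out → z = 138/5
No improving column remains; optimal.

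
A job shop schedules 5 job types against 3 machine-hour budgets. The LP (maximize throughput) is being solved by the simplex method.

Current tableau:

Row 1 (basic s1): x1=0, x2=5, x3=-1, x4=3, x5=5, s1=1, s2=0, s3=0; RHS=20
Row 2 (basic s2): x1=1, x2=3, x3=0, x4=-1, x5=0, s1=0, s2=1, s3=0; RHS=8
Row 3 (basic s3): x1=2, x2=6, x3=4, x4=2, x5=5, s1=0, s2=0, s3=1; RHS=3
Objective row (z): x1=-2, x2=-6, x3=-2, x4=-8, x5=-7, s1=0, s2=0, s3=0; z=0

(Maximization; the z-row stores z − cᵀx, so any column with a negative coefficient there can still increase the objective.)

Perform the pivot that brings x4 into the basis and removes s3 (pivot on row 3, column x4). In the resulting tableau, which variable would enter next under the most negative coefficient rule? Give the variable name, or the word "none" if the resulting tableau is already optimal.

none

Pivot element 2. New z-row = old z-row − (-8)·(row 3/2).
Updated z-row coefficients: x1: 6, x2: 18, x3: 14, x4: 0, x5: 13, s1: 0, s2: 0, s3: 4.
No coefficient is strictly negative; the tableau after this pivot is optimal.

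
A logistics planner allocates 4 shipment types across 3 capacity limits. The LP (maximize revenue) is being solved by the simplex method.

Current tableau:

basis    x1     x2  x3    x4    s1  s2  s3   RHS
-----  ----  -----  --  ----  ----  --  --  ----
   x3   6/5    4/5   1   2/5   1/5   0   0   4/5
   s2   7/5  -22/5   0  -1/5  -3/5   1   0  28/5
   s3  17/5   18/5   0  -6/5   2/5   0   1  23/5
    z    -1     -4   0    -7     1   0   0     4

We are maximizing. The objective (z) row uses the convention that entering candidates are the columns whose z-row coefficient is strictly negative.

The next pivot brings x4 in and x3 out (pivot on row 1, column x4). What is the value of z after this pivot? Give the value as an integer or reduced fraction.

18

Minimum ratio for x4: (4/5)/(2/5) = 2.
z changes by −(z-row coeff of x4)·ratio = −(-7)·2 = 14.
New z = 4 + 14 = 18.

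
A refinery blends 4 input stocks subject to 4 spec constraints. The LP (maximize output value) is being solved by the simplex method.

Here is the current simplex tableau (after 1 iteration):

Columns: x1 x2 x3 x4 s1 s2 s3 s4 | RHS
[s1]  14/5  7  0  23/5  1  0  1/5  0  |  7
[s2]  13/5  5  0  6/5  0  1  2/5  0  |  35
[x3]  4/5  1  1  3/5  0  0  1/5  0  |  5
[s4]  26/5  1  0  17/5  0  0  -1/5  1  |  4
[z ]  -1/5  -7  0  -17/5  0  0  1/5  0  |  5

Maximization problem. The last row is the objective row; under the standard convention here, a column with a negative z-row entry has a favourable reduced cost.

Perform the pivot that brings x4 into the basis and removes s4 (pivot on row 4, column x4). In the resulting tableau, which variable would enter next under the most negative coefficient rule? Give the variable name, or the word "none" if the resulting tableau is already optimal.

x2

Pivot element 17/5. New z-row = old z-row − (-17/5)·(row 4/(17/5)).
Updated z-row coefficients: x1: 5, x2: -6, x3: 0, x4: 0, s1: 0, s2: 0, s3: 0, s4: 1.
The most negative is -6 in column x2, so x2 would enter next.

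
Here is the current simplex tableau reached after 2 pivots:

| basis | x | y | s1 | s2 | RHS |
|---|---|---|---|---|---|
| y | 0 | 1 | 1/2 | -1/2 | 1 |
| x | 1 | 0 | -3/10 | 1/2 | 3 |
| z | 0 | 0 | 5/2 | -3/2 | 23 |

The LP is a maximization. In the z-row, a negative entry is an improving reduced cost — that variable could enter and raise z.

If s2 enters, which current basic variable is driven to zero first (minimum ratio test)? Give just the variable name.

Ratios: row 1 (y): entry -1/2 ≤ 0, skip; row 2 (x): 3/(1/2) = 6.
Minimum ratio 6 is in the x row, so x leaves.

x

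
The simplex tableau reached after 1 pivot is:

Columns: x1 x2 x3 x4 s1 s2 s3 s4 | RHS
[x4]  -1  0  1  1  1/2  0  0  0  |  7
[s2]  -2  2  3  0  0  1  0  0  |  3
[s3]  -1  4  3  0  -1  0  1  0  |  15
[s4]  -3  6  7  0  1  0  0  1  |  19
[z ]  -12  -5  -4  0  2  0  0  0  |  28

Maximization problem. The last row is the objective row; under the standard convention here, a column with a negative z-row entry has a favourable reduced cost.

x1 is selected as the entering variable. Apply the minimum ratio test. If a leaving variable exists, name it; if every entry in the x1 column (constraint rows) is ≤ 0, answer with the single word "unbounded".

unbounded

x1-column entries: row 1: -1, row 2: -2, row 3: -1, row 4: -3. All ≤ 0, so x1 can increase without bound; the LP is unbounded in this direction.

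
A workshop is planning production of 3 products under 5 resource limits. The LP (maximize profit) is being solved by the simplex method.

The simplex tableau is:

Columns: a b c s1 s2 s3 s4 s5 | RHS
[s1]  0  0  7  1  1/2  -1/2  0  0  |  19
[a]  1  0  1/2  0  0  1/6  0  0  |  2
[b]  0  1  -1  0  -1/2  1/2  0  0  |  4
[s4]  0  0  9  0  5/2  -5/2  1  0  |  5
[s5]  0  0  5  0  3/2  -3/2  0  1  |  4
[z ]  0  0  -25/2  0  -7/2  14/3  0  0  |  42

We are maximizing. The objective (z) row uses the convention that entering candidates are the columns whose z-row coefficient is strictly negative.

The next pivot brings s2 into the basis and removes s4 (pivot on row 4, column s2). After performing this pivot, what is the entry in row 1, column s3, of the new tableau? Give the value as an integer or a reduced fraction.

Pivot element is row 4, column s2: 5/2.
Normalize row 4: new (row 4, s3) = (-5/2)/(5/2) = -1.
row 1 ← row 1 − (1/2)·(new row 4): -1/2 − (1/2)·(-1) = 0.

0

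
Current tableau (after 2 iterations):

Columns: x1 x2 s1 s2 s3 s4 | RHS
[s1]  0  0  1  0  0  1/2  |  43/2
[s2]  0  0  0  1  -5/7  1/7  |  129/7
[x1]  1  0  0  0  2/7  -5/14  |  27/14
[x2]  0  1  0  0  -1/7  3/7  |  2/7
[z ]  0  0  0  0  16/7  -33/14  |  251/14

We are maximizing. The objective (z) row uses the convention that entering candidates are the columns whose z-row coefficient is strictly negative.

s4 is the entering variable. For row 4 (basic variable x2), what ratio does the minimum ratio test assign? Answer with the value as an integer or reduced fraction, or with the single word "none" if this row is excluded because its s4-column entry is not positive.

Ratio = RHS / (s4 entry) = (2/7) / (3/7) = 2/3.

2/3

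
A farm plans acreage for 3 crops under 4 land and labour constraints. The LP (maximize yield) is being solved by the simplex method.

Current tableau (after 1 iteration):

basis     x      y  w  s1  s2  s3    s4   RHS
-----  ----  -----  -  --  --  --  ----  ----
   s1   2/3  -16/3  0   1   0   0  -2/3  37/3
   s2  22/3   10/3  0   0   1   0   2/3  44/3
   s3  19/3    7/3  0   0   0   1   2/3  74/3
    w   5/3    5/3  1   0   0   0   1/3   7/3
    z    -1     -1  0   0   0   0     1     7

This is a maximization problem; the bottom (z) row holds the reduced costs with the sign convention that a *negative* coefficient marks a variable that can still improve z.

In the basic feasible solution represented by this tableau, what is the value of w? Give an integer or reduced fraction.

7/3

w is basic (row 4); its value is the RHS of that row: 7/3.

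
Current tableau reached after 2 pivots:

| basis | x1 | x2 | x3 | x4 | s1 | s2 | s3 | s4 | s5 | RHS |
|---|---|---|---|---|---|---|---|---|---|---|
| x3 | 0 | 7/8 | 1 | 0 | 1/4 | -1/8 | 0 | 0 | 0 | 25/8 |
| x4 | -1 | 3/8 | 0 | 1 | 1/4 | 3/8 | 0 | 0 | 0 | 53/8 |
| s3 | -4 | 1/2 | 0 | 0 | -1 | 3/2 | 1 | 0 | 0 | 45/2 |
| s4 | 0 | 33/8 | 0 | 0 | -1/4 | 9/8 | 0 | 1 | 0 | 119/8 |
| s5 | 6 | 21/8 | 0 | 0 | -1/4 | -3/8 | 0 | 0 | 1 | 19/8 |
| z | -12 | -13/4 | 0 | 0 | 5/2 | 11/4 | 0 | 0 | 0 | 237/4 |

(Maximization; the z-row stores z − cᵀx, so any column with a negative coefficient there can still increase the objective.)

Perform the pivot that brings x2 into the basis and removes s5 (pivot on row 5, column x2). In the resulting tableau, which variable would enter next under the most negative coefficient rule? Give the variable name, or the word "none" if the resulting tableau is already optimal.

Pivot element 21/8. New z-row = old z-row − (-13/4)·(row 5/(21/8)).
Updated z-row coefficients: x1: -32/7, x2: 0, x3: 0, x4: 0, s1: 46/21, s2: 16/7, s3: 0, s4: 0, s5: 26/21.
The most negative is -32/7 in column x1, so x1 would enter next.

x1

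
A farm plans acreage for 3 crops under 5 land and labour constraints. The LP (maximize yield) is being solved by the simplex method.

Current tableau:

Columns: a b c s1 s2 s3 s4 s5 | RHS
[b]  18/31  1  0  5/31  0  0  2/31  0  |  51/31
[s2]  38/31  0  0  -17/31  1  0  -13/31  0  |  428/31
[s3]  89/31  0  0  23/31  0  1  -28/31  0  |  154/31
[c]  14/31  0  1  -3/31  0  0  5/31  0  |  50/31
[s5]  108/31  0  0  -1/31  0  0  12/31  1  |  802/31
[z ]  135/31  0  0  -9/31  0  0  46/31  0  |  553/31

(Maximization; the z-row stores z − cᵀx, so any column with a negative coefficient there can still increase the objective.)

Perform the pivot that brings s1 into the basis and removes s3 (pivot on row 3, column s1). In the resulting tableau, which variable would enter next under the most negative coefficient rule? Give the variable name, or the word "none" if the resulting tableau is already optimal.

none

Pivot element 23/31. New z-row = old z-row − (-9/31)·(row 3/(23/31)).
Updated z-row coefficients: a: 126/23, b: 0, c: 0, s1: 0, s2: 0, s3: 9/23, s4: 26/23, s5: 0.
No coefficient is strictly negative; the tableau after this pivot is optimal.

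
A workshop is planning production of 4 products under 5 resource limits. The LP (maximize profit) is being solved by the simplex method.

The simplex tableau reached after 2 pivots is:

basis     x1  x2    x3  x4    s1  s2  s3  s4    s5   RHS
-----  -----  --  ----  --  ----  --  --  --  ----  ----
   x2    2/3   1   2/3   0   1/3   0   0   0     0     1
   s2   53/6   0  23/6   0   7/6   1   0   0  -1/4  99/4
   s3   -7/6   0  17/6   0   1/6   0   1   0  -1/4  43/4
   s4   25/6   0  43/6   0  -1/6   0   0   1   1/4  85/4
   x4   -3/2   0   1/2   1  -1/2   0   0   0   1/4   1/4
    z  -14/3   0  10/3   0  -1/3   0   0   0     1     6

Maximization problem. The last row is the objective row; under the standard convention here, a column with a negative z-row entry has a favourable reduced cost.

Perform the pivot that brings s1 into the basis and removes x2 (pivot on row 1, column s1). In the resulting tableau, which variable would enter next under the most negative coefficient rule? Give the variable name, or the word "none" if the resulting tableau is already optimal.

Pivot element 1/3. New z-row = old z-row − (-1/3)·(row 1/(1/3)).
Updated z-row coefficients: x1: -4, x2: 1, x3: 4, x4: 0, s1: 0, s2: 0, s3: 0, s4: 0, s5: 1.
The most negative is -4 in column x1, so x1 would enter next.

x1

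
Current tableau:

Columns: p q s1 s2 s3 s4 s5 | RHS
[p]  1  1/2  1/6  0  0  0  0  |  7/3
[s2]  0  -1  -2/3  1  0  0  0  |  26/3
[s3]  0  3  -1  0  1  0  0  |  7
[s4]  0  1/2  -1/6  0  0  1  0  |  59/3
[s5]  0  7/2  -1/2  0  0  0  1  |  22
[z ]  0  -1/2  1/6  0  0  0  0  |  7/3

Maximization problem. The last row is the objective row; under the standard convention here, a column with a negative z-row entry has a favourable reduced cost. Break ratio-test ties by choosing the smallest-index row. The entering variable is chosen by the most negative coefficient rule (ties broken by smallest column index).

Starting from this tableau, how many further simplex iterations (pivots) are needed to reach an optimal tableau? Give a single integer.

1

pivot: q in, s3 out → z = 7/2
No improving column remains; optimal.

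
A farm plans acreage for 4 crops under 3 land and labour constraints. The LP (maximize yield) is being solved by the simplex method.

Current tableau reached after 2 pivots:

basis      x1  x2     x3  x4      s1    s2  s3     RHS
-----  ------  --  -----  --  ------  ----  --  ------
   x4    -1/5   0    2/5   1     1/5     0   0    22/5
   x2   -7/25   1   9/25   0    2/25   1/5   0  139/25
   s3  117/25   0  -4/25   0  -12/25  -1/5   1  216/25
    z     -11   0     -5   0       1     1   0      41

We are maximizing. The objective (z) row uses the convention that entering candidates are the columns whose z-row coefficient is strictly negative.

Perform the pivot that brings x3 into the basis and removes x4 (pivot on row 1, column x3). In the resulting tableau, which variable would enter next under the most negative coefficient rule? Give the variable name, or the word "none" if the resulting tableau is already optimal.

x1

Pivot element 2/5. New z-row = old z-row − (-5)·(row 1/(2/5)).
Updated z-row coefficients: x1: -27/2, x2: 0, x3: 0, x4: 25/2, s1: 7/2, s2: 1, s3: 0.
The most negative is -27/2 in column x1, so x1 would enter next.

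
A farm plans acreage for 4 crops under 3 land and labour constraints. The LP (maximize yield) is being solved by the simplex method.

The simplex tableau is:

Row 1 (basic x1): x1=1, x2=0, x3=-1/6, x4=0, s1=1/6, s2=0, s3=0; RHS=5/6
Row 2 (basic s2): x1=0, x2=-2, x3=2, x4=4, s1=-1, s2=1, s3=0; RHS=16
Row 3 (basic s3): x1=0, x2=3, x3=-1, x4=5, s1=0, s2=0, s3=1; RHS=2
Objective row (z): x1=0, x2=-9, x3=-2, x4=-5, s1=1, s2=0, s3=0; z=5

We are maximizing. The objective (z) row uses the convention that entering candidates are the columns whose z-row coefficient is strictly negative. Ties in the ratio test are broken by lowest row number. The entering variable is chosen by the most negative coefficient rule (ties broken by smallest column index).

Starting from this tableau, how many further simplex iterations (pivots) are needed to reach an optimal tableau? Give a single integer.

pivot: x2 in, s3 out → z = 11
pivot: x3 in, s2 out → z = 76
pivot: s1 in, x1 out → z = 274
No improving column remains; optimal.

3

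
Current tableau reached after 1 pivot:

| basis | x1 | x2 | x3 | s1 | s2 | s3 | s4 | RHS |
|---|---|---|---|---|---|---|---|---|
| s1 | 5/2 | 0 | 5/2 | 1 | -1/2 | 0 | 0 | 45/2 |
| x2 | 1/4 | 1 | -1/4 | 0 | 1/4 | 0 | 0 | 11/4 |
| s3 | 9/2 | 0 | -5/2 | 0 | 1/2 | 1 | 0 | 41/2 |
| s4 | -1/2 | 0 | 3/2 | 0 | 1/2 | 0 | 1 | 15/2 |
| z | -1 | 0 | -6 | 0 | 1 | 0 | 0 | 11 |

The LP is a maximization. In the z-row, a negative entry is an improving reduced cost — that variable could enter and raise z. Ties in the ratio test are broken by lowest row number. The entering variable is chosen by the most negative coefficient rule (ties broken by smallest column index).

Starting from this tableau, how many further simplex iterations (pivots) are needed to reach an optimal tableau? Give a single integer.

pivot: x3 in, s4 out → z = 41
pivot: x1 in, s1 out → z = 50
No improving column remains; optimal.

2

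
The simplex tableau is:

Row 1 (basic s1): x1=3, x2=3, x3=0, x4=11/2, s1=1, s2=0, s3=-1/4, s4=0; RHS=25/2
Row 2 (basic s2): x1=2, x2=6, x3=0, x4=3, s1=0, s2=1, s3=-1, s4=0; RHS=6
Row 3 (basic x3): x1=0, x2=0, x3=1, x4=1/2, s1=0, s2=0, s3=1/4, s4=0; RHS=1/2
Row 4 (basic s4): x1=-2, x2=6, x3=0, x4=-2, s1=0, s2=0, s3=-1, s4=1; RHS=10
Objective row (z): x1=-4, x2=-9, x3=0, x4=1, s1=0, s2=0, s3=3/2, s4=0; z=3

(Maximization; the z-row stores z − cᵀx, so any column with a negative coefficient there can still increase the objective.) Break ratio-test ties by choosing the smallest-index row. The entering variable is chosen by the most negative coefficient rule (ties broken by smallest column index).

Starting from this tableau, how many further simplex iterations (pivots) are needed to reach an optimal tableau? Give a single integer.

pivot: x2 in, s2 out → z = 12
pivot: x1 in, x2 out → z = 15
pivot: s3 in, x3 out → z = 16
No improving column remains; optimal.

3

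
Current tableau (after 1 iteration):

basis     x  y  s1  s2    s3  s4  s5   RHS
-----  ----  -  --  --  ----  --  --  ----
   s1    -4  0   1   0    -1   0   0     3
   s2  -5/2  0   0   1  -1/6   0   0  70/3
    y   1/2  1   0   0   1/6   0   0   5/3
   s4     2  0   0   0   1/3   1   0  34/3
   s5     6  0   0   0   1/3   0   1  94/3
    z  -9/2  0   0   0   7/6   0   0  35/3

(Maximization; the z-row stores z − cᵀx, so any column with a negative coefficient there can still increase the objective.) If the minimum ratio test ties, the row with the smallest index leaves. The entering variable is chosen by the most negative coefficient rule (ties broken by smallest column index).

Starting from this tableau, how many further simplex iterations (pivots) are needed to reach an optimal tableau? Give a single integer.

pivot: x in, y out → z = 80/3
No improving column remains; optimal.

1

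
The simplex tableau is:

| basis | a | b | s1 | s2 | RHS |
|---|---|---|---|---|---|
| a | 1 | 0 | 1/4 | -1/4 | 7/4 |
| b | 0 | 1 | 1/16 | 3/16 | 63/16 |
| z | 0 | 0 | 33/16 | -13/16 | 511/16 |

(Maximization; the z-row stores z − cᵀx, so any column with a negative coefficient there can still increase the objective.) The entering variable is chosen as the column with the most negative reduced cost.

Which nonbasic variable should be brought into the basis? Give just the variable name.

s2

Objective-row coefficients: a: 0, b: 0, s1: 33/16, s2: -13/16.
The most negative is -13/16 in column s2, so s2 enters.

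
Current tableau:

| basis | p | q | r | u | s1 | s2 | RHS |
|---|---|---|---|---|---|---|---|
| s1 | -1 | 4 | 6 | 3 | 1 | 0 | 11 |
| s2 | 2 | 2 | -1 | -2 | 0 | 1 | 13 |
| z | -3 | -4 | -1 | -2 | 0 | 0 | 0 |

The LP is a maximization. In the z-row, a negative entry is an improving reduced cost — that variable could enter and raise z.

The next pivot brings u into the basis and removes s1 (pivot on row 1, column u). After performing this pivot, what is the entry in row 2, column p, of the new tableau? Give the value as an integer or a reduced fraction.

4/3

Pivot element is row 1, column u: 3.
Normalize row 1: new (row 1, p) = (-1)/3 = -1/3.
row 2 ← row 2 − (-2)·(new row 1): 2 − (-2)·(-1/3) = 4/3.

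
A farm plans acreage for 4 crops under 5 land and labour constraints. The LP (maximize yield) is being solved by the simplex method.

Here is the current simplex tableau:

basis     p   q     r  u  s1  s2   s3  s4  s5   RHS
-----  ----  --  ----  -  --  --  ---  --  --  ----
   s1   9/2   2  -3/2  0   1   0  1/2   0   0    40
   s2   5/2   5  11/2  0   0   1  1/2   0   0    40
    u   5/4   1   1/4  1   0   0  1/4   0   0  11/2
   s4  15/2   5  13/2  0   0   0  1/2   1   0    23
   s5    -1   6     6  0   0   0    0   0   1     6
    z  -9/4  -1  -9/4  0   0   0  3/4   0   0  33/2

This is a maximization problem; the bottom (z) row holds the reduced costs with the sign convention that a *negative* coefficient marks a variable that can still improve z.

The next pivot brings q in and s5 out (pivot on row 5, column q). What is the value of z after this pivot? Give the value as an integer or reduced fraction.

Minimum ratio for q: 6/6 = 1.
z changes by −(z-row coeff of q)·ratio = −(-1)·1 = 1.
New z = 33/2 + 1 = 35/2.

35/2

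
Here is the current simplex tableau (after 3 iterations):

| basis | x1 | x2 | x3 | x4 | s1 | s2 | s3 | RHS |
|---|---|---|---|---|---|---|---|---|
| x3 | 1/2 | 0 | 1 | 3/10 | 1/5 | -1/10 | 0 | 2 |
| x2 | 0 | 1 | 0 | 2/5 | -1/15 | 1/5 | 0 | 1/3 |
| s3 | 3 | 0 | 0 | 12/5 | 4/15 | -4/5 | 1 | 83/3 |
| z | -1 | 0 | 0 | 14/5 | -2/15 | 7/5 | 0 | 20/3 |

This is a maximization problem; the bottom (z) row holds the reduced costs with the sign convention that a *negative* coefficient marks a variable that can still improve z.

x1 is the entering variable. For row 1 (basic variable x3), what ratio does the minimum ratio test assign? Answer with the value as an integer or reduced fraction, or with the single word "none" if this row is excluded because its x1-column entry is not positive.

4

Ratio = RHS / (x1 entry) = 2 / (1/2) = 4.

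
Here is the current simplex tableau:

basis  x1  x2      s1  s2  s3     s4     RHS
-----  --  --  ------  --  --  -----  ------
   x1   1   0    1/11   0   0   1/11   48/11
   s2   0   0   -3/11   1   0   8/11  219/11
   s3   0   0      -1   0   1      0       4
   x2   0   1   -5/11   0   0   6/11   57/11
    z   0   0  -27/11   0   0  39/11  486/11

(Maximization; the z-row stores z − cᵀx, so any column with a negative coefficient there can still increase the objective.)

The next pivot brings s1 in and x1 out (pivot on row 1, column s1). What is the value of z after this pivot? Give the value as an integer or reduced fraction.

Minimum ratio for s1: (48/11)/(1/11) = 48.
z changes by −(z-row coeff of s1)·ratio = −(-27/11)·48 = 1296/11.
New z = 486/11 + (1296/11) = 162.

162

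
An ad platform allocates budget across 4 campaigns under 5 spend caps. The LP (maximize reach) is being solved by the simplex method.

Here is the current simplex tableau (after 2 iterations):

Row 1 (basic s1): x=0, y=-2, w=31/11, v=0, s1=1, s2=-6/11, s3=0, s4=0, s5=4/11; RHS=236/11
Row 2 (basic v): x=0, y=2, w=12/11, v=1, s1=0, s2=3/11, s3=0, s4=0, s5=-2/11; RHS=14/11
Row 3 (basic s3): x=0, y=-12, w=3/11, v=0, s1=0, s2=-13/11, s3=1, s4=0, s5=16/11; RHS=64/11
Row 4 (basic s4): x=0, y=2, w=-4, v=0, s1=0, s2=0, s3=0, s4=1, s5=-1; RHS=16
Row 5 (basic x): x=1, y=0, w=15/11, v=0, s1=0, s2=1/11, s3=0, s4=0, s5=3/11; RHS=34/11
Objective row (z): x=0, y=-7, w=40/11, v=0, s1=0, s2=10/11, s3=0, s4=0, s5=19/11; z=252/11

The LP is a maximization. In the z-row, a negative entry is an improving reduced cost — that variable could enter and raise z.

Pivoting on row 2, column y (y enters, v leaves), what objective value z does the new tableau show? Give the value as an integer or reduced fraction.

Minimum ratio for y: (14/11)/2 = 7/11.
z changes by −(z-row coeff of y)·ratio = −(-7)·(7/11) = 49/11.
New z = 252/11 + (49/11) = 301/11.

301/11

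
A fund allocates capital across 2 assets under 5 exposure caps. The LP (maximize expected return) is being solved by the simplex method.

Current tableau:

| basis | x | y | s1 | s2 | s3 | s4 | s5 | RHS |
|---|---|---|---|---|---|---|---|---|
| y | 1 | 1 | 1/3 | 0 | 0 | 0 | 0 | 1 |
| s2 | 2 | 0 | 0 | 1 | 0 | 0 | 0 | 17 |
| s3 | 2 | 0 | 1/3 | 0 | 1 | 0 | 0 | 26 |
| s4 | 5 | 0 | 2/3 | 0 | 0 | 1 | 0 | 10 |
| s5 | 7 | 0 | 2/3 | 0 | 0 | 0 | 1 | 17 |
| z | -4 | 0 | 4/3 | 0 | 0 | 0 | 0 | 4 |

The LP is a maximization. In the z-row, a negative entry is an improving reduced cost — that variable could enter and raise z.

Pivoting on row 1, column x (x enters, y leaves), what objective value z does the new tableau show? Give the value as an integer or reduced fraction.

Minimum ratio for x: 1/1 = 1.
z changes by −(z-row coeff of x)·ratio = −(-4)·1 = 4.
New z = 4 + 4 = 8.

8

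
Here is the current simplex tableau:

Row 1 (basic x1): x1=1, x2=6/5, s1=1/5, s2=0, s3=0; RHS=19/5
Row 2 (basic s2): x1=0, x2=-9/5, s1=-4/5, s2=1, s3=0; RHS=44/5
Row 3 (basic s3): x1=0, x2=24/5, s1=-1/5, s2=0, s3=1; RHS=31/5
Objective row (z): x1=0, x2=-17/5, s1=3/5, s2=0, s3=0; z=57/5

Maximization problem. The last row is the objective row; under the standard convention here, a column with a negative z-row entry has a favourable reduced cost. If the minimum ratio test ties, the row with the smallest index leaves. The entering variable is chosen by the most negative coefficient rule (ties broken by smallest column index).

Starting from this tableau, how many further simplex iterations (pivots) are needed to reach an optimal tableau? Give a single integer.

pivot: x2 in, s3 out → z = 379/24
No improving column remains; optimal.

1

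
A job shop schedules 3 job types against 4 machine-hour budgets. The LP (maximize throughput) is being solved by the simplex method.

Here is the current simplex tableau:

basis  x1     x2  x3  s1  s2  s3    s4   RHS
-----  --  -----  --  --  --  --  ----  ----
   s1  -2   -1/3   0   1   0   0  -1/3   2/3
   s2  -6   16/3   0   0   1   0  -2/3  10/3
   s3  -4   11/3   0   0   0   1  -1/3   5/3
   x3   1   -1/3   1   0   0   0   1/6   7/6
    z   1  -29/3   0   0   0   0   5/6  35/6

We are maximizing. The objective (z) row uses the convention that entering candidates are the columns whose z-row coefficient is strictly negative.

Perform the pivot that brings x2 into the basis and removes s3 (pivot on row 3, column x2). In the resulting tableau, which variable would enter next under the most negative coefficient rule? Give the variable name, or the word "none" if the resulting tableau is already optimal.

x1

Pivot element 11/3. New z-row = old z-row − (-29/3)·(row 3/(11/3)).
Updated z-row coefficients: x1: -105/11, x2: 0, x3: 0, s1: 0, s2: 0, s3: 29/11, s4: -1/22.
The most negative is -105/11 in column x1, so x1 would enter next.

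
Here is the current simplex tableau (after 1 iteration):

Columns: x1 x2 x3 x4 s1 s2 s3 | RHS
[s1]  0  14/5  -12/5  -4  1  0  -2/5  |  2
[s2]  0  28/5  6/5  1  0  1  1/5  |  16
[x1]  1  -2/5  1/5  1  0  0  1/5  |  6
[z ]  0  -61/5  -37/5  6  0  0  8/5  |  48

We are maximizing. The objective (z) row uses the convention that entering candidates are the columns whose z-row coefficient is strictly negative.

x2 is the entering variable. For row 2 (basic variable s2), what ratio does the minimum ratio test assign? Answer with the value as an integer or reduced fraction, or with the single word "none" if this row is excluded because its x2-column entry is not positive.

20/7

Ratio = RHS / (x2 entry) = 16 / (28/5) = 20/7.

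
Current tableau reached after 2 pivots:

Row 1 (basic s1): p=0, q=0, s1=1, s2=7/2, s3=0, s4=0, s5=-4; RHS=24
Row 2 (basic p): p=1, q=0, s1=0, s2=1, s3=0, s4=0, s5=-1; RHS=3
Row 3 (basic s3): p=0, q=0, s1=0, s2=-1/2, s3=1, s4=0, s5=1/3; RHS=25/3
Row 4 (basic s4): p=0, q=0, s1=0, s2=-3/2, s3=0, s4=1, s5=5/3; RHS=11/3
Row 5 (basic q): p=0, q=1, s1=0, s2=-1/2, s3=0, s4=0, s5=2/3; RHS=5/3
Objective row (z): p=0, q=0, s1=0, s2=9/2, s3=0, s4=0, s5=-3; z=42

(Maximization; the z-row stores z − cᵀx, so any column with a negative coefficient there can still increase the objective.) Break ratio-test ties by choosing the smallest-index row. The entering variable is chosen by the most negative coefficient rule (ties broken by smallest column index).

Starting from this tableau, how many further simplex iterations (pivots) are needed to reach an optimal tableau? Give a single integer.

1

pivot: s5 in, s4 out → z = 243/5
No improving column remains; optimal.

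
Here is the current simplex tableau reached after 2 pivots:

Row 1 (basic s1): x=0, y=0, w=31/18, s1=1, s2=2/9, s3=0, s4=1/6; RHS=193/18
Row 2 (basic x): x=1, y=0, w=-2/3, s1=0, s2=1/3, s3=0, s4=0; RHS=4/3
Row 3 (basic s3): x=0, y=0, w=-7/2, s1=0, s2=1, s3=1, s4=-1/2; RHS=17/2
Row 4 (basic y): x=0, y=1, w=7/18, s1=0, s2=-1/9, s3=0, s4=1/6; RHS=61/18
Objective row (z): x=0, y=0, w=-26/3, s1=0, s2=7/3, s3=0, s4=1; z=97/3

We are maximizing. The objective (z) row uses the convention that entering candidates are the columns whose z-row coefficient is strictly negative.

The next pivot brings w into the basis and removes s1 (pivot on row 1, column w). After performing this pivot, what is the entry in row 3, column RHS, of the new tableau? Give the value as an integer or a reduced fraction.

939/31

Pivot element is row 1, column w: 31/18.
Normalize row 1: new (row 1, RHS) = (193/18)/(31/18) = 193/31.
row 3 ← row 3 − (-7/2)·(new row 1): 17/2 − (-7/2)·(193/31) = 939/31.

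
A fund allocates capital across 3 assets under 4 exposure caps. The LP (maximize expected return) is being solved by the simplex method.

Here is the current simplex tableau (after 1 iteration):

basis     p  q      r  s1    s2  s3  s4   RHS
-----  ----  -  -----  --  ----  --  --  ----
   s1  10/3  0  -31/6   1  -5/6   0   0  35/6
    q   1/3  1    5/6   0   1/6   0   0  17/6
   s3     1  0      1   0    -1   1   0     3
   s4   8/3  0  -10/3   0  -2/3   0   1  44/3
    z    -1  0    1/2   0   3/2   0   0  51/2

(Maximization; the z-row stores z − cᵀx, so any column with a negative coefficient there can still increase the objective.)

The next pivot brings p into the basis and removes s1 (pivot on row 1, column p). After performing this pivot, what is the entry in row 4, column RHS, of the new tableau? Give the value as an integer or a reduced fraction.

10

Pivot element is row 1, column p: 10/3.
Normalize row 1: new (row 1, RHS) = (35/6)/(10/3) = 7/4.
row 4 ← row 4 − (8/3)·(new row 1): 44/3 − (8/3)·(7/4) = 10.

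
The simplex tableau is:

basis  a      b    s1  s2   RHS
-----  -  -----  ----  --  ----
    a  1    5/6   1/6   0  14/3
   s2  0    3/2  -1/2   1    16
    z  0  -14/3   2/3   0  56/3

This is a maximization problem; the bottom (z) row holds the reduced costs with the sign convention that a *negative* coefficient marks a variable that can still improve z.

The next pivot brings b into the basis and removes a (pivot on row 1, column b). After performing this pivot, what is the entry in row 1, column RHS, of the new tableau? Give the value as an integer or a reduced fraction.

28/5

Pivot element is row 1, column b: 5/6.
Normalize row 1: new (row 1, RHS) = (14/3)/(5/6) = 28/5.
Row 1 is the pivot row, so the entry is 28/5.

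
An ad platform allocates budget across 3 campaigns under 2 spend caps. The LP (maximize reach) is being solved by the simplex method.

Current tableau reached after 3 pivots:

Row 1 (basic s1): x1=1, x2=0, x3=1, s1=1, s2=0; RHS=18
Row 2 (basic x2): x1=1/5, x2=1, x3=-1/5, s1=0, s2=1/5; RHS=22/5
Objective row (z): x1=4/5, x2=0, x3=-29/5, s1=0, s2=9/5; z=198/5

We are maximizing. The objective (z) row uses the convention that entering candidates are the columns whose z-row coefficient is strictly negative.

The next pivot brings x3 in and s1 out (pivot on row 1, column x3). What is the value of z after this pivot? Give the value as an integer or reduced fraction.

144

Minimum ratio for x3: 18/1 = 18.
z changes by −(z-row coeff of x3)·ratio = −(-29/5)·18 = 522/5.
New z = 198/5 + (522/5) = 144.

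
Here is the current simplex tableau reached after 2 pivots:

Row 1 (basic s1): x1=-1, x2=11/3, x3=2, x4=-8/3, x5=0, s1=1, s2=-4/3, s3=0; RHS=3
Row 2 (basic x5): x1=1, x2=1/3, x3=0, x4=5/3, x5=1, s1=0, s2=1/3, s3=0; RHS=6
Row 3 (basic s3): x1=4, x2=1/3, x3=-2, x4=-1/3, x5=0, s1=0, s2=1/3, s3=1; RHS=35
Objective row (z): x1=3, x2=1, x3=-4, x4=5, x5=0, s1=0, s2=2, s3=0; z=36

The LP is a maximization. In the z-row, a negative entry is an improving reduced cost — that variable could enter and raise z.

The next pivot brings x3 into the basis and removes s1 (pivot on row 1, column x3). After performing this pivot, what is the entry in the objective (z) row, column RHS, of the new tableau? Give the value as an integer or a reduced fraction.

Pivot element is row 1, column x3: 2.
Normalize row 1: new (row 1, RHS) = 3/2 = 3/2.
z-row ← z-row − (-4)·(new row 1): 36 − (-4)·(3/2) = 42.

42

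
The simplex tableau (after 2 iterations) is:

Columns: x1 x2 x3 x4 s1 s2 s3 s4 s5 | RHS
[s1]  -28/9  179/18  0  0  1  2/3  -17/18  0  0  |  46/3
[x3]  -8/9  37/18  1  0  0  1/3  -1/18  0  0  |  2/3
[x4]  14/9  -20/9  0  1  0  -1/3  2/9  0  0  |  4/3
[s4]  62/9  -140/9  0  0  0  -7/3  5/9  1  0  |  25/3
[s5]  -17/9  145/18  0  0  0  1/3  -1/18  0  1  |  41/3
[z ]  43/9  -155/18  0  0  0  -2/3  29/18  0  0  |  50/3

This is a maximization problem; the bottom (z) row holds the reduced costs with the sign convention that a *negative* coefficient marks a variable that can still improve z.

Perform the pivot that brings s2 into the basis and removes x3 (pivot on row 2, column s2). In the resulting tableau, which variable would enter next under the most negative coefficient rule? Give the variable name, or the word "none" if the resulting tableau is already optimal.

x2

Pivot element 1/3. New z-row = old z-row − (-2/3)·(row 2/(1/3)).
Updated z-row coefficients: x1: 3, x2: -9/2, x3: 2, x4: 0, s1: 0, s2: 0, s3: 3/2, s4: 0, s5: 0.
The most negative is -9/2 in column x2, so x2 would enter next.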